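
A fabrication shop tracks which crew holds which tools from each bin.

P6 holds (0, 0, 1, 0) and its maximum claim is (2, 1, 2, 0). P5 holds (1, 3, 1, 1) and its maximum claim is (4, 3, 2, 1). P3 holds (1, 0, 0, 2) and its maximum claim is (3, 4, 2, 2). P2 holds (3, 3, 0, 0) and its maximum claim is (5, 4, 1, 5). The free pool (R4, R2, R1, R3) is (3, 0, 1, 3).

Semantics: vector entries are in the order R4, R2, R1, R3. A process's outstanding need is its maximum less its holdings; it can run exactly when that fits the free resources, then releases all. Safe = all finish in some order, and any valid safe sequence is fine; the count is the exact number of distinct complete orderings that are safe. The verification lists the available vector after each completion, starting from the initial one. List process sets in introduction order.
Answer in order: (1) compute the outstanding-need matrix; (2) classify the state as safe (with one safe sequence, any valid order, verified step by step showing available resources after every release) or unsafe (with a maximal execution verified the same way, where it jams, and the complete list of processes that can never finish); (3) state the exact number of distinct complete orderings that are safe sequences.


(1) Need matrix, components ordered R4, R2, R1, R3:
  P6: (2, 1, 1, 0)
  P5: (3, 0, 1, 0)
  P3: (2, 4, 2, 0)
  P2: (2, 1, 1, 5)
(2) The state is UNSAFE.
Key observation: after P5, P6 the pool peaks at (4, 3, 3, 4), and each blocked process is short somewhere: P3 on R2; P2 on R3.
A maximal execution: P5, P6 — then nothing else fits. Step-by-step check:
  pool = (3, 0, 1, 3)
  run P5 (needs (3, 0, 1, 0), free (3, 0, 1, 3)); after release of (1, 3, 1, 1) the pool is (4, 3, 2, 4)
  run P6 (needs (2, 1, 1, 0), free (4, 3, 2, 4)); after release of (0, 0, 1, 0) the pool is (4, 3, 3, 4)
  blocked: P3 wants (2, 4, 2, 0), pool (4, 3, 3, 4) — not enough R2
  blocked: P2 wants (2, 1, 1, 5), pool (4, 3, 3, 4) — not enough R3
Permanently blocked: P3 and P2.
(3) Exactly 0 of the possible complete orderings are safe sequences.


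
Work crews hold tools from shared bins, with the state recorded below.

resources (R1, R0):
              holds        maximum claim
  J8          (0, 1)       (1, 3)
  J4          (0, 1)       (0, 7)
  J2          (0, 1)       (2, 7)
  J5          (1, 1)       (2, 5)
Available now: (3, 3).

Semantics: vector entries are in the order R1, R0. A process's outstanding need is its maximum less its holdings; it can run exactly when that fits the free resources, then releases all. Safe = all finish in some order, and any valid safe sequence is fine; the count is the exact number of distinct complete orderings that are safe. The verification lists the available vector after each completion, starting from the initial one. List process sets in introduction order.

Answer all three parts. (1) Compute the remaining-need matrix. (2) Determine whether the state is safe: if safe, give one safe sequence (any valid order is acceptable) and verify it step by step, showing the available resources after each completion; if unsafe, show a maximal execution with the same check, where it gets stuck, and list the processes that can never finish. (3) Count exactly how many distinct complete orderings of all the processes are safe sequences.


(1) Remaining need (order R1, R0):
  J8: (1, 2)
  J4: (0, 6)
  J2: (2, 6)
  J5: (1, 4)
(2) UNSAFE.
Key observation: after J8, J5 complete, (4, 5) is the best the pool ever gets, yet each leftover process wants more R0.
A maximal execution: J8, J5 — then nothing else fits. Check, step by step:
  pool = (3, 3)
  J8 needs (1, 2) <= (3, 3) -> finishes; pool += (0, 1) = (3, 4)
  J5 needs (1, 4) <= (3, 4) -> finishes; pool += (1, 1) = (4, 5)
  J4 still needs (0, 6) but only (4, 5) is free — short on R0
  J2 still needs (2, 6) but only (4, 5) is free — short on R0
Processes that can never finish: J4 and J2.
(3) Exactly 0 of the possible complete orderings are safe sequences.


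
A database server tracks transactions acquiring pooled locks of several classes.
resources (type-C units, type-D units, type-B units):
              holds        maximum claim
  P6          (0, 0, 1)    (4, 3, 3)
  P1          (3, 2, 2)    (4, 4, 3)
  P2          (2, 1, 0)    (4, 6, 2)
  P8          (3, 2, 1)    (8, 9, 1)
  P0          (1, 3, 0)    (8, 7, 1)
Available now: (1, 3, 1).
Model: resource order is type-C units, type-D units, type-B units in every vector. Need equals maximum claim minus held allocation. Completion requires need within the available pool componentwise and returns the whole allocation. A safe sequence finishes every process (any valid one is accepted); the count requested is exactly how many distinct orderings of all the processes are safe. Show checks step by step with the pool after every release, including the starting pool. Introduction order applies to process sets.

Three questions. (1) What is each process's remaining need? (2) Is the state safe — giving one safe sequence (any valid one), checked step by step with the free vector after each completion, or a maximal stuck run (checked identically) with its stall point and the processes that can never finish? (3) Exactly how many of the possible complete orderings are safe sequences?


(1) Remaining need (order type-C units, type-D units, type-B units):
  P6: (4, 3, 2)
  P1: (1, 2, 1)
  P2: (2, 5, 2)
  P8: (5, 7, 0)
  P0: (7, 4, 1)
(2) The state is UNSAFE.
Key observation: after P1, P2, P6 the pool peaks at (6, 6, 4), and each blocked process is short somewhere: P8 on type-D units; P0 on type-C units.
The run P1, P2, P6 cannot be extended any further. Walking it through:
  pool = (1, 3, 1)
  P1: need (1, 2, 1) fits (1, 3, 1); releases (3, 2, 2), pool now (4, 5, 3)
  P2: need (2, 5, 2) fits (4, 5, 3); releases (2, 1, 0), pool now (6, 6, 3)
  P6: need (4, 3, 2) fits (6, 6, 3); releases (0, 0, 1), pool now (6, 6, 4)
  P8 cannot run: need (5, 7, 0) vs free (6, 6, 4) (insufficient type-D units)
  P0 cannot run: need (7, 4, 1) vs free (6, 6, 4) (insufficient type-C units)
Never able to finish: P8 and P0.
(3) The exact count: 0 of the possible complete orderings are safe sequences.


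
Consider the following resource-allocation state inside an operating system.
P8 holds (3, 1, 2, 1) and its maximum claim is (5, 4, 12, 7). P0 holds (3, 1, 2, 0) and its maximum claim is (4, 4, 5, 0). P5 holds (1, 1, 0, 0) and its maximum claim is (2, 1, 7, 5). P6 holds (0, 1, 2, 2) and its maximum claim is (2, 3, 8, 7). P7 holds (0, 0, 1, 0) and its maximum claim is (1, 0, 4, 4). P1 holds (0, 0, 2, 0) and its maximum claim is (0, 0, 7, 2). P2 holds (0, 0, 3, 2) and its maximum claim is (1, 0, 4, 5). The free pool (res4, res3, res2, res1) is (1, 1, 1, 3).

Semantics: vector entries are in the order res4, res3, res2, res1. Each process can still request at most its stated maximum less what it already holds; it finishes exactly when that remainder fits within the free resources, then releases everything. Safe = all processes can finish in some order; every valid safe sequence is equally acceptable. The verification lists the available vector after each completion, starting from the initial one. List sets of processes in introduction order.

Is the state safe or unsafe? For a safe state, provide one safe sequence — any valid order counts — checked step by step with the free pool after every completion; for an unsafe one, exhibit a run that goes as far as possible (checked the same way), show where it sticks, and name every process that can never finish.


SAFE, for example via the order P2, P7, P1, P5, P6, P0, P8.
Key observation: the first exact fit in this order is P2 — it needs (1, 0, 1, 3) with (1, 1, 1, 3) free, meeting a requested resource to the last unit.
Step-by-step check:
  pool = (1, 1, 1, 3)
  P2 needs (1, 0, 1, 3) <= (1, 1, 1, 3) -> finishes; pool += (0, 0, 3, 2) = (1, 1, 4, 5)
  P7 needs (1, 0, 3, 4) <= (1, 1, 4, 5) -> finishes; pool += (0, 0, 1, 0) = (1, 1, 5, 5)
  P1 needs (0, 0, 5, 2) <= (1, 1, 5, 5) -> finishes; pool += (0, 0, 2, 0) = (1, 1, 7, 5)
  P5 needs (1, 0, 7, 5) <= (1, 1, 7, 5) -> finishes; pool += (1, 1, 0, 0) = (2, 2, 7, 5)
  P6 needs (2, 2, 6, 5) <= (2, 2, 7, 5) -> finishes; pool += (0, 1, 2, 2) = (2, 3, 9, 7)
  P0 needs (1, 3, 3, 0) <= (2, 3, 9, 7) -> finishes; pool += (3, 1, 2, 0) = (5, 4, 11, 7)
  P8 needs (2, 3, 10, 6) <= (5, 4, 11, 7) -> finishes; pool += (3, 1, 2, 1) = (8, 5, 13, 8)


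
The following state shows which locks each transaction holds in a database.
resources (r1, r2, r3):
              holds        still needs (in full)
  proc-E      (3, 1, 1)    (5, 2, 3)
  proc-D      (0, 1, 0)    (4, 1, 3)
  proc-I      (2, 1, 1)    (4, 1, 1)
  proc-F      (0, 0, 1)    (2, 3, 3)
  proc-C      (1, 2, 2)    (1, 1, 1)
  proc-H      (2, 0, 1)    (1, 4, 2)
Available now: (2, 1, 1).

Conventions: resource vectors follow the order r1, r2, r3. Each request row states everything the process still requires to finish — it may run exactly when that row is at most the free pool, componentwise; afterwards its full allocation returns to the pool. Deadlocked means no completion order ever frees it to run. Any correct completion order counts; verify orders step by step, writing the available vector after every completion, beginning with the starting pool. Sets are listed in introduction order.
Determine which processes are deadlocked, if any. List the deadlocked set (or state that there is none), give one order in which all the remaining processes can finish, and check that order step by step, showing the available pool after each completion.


Deadlocked: proc-E, proc-D, proc-I and proc-H.
Key observation: after proc-C, proc-F the pool peaks at (3, 3, 4), and each blocked process is short somewhere: proc-E on r1; proc-D on r1; proc-I on r1; proc-H on r2.
A valid finishing order for the others: proc-C, proc-F. Check, step by step:
  pool = (2, 1, 1)
  proc-C: need (1, 1, 1) fits (2, 1, 1); releases (1, 2, 2), pool now (3, 3, 3)
  proc-F: need (2, 3, 3) fits (3, 3, 3); releases (0, 0, 1), pool now (3, 3, 4)
The stuck group stays short no matter what:
  blocked: proc-E wants (5, 2, 3), pool (3, 3, 4) — not enough r1
  blocked: proc-D wants (4, 1, 3), pool (3, 3, 4) — not enough r1
  blocked: proc-I wants (4, 1, 1), pool (3, 3, 4) — not enough r1
  blocked: proc-H wants (1, 4, 2), pool (3, 3, 4) — not enough r2


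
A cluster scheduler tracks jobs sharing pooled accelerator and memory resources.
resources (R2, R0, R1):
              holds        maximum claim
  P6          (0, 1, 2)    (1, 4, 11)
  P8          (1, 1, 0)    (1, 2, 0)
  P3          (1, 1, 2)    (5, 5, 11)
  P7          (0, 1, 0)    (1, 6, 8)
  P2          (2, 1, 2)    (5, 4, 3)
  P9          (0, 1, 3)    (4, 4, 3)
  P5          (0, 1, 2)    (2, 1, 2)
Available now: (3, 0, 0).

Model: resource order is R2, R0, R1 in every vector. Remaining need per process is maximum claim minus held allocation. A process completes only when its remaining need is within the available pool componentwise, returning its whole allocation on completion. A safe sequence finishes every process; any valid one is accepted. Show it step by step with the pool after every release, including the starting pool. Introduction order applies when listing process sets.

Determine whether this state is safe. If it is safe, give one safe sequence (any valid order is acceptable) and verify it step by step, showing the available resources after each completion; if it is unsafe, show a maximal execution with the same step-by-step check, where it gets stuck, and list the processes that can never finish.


UNSAFE.
Key observation: no order helps: past P5, P8, the free pool tops out at (4, 2, 2), below what each blocked process needs in R0.
Going as far as possible: P5, P8; after that, nothing fits. Verifying each step:
  pool = (3, 0, 0)
  P5: need (2, 0, 0) fits (3, 0, 0); releases (0, 1, 2), pool now (3, 1, 2)
  P8: need (0, 1, 0) fits (3, 1, 2); releases (1, 1, 0), pool now (4, 2, 2)
  P6 still needs (1, 3, 9) but only (4, 2, 2) is free — short on R0 and R1
  P3 still needs (4, 4, 9) but only (4, 2, 2) is free — short on R0 and R1
  P7 still needs (1, 5, 8) but only (4, 2, 2) is free — short on R0 and R1
  P2 still needs (3, 3, 1) but only (4, 2, 2) is free — short on R0
  P9 still needs (4, 3, 0) but only (4, 2, 2) is free — short on R0
Permanently blocked: P6, P3, P7, P2 and P9.


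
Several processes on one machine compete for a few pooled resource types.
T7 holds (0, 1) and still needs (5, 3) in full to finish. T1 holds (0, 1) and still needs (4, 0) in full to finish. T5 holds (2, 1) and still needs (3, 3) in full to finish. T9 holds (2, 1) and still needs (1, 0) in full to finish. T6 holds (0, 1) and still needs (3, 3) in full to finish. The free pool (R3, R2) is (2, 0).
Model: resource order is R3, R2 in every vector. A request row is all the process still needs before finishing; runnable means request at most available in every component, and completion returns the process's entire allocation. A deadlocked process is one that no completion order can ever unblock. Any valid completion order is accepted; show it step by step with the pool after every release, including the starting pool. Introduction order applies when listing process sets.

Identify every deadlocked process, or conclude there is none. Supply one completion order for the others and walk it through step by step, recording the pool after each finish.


The deadlocked set is T7, T5 and T6.
Key observation: R2 is the bottleneck — with T9, T1 done the pool holds (4, 2), short of every remaining need.
The rest can finish in the order T9, T1. Check, step by step:
  pool = (2, 0)
  run T9 (needs (1, 0), free (2, 0)); after release of (2, 1) the pool is (4, 1)
  run T1 (needs (4, 0), free (4, 1)); after release of (0, 1) the pool is (4, 2)
None of the blocked processes ever fits:
  T7 still needs (5, 3) but only (4, 2) is free — short on R3 and R2
  T5 still needs (3, 3) but only (4, 2) is free — short on R2
  T6 still needs (3, 3) but only (4, 2) is free — short on R2


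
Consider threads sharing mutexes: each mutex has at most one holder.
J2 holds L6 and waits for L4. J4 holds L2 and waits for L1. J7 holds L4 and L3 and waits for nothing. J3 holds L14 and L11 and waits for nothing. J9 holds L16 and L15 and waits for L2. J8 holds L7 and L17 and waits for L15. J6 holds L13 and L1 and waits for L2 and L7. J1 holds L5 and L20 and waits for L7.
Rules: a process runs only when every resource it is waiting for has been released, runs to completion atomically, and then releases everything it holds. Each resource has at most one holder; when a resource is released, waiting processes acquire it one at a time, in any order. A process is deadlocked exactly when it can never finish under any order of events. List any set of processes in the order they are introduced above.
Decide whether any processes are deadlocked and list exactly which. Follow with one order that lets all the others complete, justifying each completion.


The deadlocked set is J4, J9, J8, J6 and J1.
Key observation: the waits loop around J4 -> J6 -> J4 with no way out; J9 and J8 are caught in further circular waits and J1 waits into the deadlock from upstream.
One completion order for the rest: J7, J2, J3.
Walking it through:
  J7: no waits; runs immediately, freeing L4 and L3
  run J2 (all its waits — L4 — are resolved); releases L6
  J3: no waits; runs immediately, freeing L14 and L11


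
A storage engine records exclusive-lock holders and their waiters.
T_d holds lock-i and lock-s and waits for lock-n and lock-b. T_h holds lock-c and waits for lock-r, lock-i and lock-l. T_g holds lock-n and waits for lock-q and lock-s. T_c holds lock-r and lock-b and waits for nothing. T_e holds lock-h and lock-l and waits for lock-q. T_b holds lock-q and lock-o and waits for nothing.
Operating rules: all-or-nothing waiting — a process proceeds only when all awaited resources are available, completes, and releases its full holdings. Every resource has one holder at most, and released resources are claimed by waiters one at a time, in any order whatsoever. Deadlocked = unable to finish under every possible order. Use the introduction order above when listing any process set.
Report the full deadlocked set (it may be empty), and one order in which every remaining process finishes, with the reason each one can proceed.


The deadlocked set is T_d, T_h and T_g.
Key observation: the waits loop around T_d -> T_g -> T_d with no way out; T_h waits into the deadlock from upstream.
One completion order for the rest: T_b, T_e, T_c.
Walking it through:
  run T_b (it waits on nothing); releases lock-q and lock-o
  run T_e (all its waits — lock-q — are resolved); releases lock-h and lock-l
  run T_c (it waits on nothing); releases lock-r and lock-b


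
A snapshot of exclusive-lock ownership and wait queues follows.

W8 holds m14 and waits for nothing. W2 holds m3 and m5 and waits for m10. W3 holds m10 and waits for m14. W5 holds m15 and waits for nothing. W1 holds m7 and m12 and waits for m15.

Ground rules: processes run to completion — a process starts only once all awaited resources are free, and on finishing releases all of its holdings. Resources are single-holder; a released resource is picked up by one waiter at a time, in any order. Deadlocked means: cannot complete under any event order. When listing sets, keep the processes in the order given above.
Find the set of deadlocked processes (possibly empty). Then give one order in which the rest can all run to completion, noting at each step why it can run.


The deadlocked set is empty.
Key observation: the wait graph is acyclic; completion cascades from the unblocked processes through everyone else.
One completion order for the rest: W8, W5, W1, W3, W2.
Check, step by step:
  W8 waits on nothing -> runs at once and releases m14
  W5 waits on nothing -> runs at once and releases m15
  W1: everything it awaited (m15) is free; runs, freeing m7 and m12
  W3: everything it awaited (m14) is free; runs, freeing m10
  W2: everything it awaited (m10) is free; runs, freeing m3 and m5


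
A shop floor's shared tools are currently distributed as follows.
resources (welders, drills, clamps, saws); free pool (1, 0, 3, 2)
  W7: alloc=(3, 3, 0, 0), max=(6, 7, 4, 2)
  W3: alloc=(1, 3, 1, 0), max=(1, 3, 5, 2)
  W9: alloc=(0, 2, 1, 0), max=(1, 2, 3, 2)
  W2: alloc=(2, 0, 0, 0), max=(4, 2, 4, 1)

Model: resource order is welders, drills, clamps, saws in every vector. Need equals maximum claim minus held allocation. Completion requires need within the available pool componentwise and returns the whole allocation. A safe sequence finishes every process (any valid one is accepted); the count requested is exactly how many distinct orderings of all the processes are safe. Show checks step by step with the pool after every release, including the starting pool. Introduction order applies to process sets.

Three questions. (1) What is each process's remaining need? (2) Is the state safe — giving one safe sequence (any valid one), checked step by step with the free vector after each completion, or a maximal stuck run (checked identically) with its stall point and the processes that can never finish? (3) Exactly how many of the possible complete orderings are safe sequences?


(1) Remaining need (order welders, drills, clamps, saws):
  W7: (3, 4, 4, 2)
  W3: (0, 0, 4, 2)
  W9: (1, 0, 2, 2)
  W2: (2, 2, 4, 1)
(2) SAFE — a valid safe sequence is W9, W3, W2, W7.
Key observation: W9 marks the first exact bind of the order: its need (1, 0, 2, 2) fits the free (1, 0, 3, 2) with zero slack on a requested resource.
Check, step by step:
  pool = (1, 0, 3, 2)
  W9: need (1, 0, 2, 2) fits (1, 0, 3, 2); releases (0, 2, 1, 0), pool now (1, 2, 4, 2)
  W3: need (0, 0, 4, 2) fits (1, 2, 4, 2); releases (1, 3, 1, 0), pool now (2, 5, 5, 2)
  W2: need (2, 2, 4, 1) fits (2, 5, 5, 2); releases (2, 0, 0, 0), pool now (4, 5, 5, 2)
  W7: need (3, 4, 4, 2) fits (4, 5, 5, 2); releases (3, 3, 0, 0), pool now (7, 8, 5, 2)
(3) Exactly 1 of the possible complete orderings is a safe sequence.


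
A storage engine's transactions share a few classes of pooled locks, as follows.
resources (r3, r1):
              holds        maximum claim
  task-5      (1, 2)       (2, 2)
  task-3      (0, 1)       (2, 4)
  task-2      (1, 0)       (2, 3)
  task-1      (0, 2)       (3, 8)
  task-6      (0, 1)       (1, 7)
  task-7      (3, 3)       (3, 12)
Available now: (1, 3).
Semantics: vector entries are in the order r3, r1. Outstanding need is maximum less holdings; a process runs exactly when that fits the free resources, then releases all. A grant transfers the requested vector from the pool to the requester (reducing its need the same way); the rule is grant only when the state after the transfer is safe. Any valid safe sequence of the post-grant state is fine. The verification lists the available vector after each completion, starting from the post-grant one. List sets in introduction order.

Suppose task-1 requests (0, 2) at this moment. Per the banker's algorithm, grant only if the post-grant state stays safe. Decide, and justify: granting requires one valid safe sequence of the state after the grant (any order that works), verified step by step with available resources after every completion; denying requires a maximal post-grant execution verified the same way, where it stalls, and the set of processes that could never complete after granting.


GRANT. The post-grant state is safe; one safe sequence: task-5, task-2, task-3, task-1, task-6, task-7.
Key observation: even at the reduced pool (1, 1), task-5 fits immediately, so safety survives the grant.
Verifying the post-grant state step by step:
  pool = (1, 1)
  task-5: need (1, 0) fits (1, 1); releases (1, 2), pool now (2, 3)
  task-2: need (1, 3) fits (2, 3); releases (1, 0), pool now (3, 3)
  task-3: need (2, 3) fits (3, 3); releases (0, 1), pool now (3, 4)
  task-1: need (3, 4) fits (3, 4); releases (0, 4), pool now (3, 8)
  task-6: need (1, 6) fits (3, 8); releases (0, 1), pool now (3, 9)
  task-7: need (0, 9) fits (3, 9); releases (3, 3), pool now (6, 12)


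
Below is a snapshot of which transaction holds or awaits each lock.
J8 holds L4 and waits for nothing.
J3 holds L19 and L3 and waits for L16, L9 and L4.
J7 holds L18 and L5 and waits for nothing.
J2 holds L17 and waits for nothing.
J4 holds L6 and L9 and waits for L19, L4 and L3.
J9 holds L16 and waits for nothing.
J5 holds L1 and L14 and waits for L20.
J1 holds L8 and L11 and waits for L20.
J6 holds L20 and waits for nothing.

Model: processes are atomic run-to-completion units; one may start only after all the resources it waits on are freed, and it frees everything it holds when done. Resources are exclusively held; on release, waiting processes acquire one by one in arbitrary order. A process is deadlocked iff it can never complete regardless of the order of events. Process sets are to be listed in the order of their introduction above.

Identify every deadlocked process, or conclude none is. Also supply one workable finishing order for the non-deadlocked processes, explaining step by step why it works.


Deadlocked set: J3 and J4.
Key observation: nobody on the ring J3 -> J4 -> J3 can start until another member finishes, which never happens; no other process is dragged down with it.
One completion order for the rest: J6, J8, J2, J9, J7, J5, J1.
Verifying each step:
  J6 waits on nothing -> runs at once and releases L20
  J8 waits on nothing -> runs at once and releases L4
  J2 waits on nothing -> runs at once and releases L17
  J9 waits on nothing -> runs at once and releases L16
  J7 waits on nothing -> runs at once and releases L18 and L5
  J5 waits on L20 — all released -> runs and releases L1 and L14
  J1 waits on L20 — all released -> runs and releases L8 and L11


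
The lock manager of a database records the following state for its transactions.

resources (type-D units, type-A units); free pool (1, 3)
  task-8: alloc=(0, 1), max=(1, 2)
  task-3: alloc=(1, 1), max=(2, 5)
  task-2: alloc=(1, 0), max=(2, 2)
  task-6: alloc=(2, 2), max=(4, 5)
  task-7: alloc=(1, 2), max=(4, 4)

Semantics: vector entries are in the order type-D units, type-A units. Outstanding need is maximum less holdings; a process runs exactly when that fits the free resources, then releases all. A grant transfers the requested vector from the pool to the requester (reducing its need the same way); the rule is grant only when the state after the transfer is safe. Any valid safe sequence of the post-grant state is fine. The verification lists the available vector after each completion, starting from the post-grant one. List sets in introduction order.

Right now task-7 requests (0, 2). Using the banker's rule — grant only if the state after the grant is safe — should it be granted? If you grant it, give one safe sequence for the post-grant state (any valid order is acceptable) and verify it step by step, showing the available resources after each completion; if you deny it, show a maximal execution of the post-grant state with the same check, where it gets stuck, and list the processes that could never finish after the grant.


DENY. Granting would leave the state unsafe.
Key observation: after task-8, task-2 the pool peaks at (2, 2), and each blocked process is short somewhere: task-3 on type-A units; task-6 on type-A units; task-7 on type-D units.
On the post-grant state, task-8, task-2 is a maximal run — nothing extends it. Walking it through:
  pool = (1, 1)
  task-8 needs (1, 1) <= (1, 1) -> finishes; pool += (0, 1) = (1, 2)
  task-2 needs (1, 2) <= (1, 2) -> finishes; pool += (1, 0) = (2, 2)
  blocked: task-3 wants (1, 4), pool (2, 2) — not enough type-A units
  blocked: task-6 wants (2, 3), pool (2, 2) — not enough type-A units
  blocked: task-7 wants (3, 0), pool (2, 2) — not enough type-D units
Had the request been granted, task-3, task-6 and task-7 could never finish.


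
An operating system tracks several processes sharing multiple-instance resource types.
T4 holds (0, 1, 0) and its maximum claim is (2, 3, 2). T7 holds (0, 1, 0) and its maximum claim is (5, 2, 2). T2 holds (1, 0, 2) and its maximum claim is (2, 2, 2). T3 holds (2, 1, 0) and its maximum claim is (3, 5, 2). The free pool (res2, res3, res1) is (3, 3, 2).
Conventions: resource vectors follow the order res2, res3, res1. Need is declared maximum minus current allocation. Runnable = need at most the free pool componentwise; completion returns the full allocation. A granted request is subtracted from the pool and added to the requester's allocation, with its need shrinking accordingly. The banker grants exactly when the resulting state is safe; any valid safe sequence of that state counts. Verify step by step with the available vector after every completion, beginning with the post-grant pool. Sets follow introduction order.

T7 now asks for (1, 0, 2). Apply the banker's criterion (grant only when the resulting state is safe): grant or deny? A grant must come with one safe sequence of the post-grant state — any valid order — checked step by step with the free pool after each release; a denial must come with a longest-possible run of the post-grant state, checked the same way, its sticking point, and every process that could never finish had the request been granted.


GRANT — the state after the grant stays safe, e.g. via T2, T4, T3, T7.
Key observation: post-grant, (2, 3, 0) remains, and an order beginning with T2 completes everyone.
Verifying the post-grant state step by step:
  pool = (2, 3, 0)
  T2 needs (1, 2, 0) <= (2, 3, 0) -> finishes; pool += (1, 0, 2) = (3, 3, 2)
  T4 needs (2, 2, 2) <= (3, 3, 2) -> finishes; pool += (0, 1, 0) = (3, 4, 2)
  T3 needs (1, 4, 2) <= (3, 4, 2) -> finishes; pool += (2, 1, 0) = (5, 5, 2)
  T7 needs (4, 1, 0) <= (5, 5, 2) -> finishes; pool += (1, 1, 2) = (6, 6, 4)


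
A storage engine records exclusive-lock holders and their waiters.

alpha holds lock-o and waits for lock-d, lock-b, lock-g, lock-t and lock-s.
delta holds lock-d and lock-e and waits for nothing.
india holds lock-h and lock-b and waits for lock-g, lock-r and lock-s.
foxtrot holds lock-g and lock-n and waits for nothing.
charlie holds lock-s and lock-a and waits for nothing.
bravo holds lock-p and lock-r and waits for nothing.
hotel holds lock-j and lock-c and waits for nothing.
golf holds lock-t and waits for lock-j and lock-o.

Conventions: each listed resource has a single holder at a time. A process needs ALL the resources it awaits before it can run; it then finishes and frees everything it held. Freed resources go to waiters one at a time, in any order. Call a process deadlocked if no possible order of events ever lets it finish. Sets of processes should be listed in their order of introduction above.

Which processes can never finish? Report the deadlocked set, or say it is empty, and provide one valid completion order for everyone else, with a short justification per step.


Deadlocked: alpha and golf.
Key observation: along alpha -> golf -> alpha, each member waits on what the next one holds — a deadlock; no other process is dragged down with it.
The rest can finish in the order hotel, delta, charlie, foxtrot, bravo, india.
Verifying each step:
  hotel: no waits; runs immediately, freeing lock-j and lock-c
  delta: no waits; runs immediately, freeing lock-d and lock-e
  charlie: no waits; runs immediately, freeing lock-s and lock-a
  foxtrot: no waits; runs immediately, freeing lock-g and lock-n
  bravo: no waits; runs immediately, freeing lock-p and lock-r
  india: everything it awaited (lock-g, lock-r and lock-s) is free; runs, freeing lock-h and lock-b


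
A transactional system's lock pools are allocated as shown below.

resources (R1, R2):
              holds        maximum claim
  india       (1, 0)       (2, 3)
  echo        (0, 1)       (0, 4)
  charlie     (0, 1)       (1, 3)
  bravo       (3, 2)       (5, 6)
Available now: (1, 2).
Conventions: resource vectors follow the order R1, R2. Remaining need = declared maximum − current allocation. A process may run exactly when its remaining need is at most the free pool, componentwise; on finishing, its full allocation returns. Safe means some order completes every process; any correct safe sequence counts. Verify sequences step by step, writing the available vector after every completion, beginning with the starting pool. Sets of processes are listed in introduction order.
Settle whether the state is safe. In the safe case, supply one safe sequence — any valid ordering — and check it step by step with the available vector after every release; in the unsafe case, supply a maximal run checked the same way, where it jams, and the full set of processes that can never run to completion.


SAFE, for example via the order charlie, echo, india, bravo.
Key observation: charlie is the earliest step where a requested resource binds exactly: need (1, 2), pool (1, 2) at its turn.
Walking it through:
  pool = (1, 2)
  charlie needs (1, 2) <= (1, 2) -> finishes; pool += (0, 1) = (1, 3)
  echo needs (0, 3) <= (1, 3) -> finishes; pool += (0, 1) = (1, 4)
  india needs (1, 3) <= (1, 4) -> finishes; pool += (1, 0) = (2, 4)
  bravo needs (2, 4) <= (2, 4) -> finishes; pool += (3, 2) = (5, 6)


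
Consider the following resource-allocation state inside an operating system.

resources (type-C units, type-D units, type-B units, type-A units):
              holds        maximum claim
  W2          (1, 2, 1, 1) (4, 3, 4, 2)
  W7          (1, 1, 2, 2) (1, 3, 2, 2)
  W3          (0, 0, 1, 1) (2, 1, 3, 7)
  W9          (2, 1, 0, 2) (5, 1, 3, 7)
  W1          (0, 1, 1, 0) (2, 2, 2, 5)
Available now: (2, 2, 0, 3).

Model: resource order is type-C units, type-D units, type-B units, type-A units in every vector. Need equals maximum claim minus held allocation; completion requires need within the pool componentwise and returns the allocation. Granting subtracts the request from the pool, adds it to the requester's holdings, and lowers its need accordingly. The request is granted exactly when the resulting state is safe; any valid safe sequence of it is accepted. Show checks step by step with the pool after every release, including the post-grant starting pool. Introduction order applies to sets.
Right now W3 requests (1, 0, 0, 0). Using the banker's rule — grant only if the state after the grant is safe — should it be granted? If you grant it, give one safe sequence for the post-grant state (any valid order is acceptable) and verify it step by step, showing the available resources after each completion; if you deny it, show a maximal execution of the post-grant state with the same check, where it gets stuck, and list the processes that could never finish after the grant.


DENY — the pretend-granted state is unsafe.
Key observation: after W7, W1 the pool peaks at (2, 4, 3, 5), and each blocked process is short somewhere: W2 on type-C units; W3 on type-A units; W9 on type-C units.
After a pretend grant, a maximal execution: W7, W1 — then nothing else fits. Verifying each step:
  pool = (1, 2, 0, 3)
  W7 needs (0, 2, 0, 0) <= (1, 2, 0, 3) -> finishes; pool += (1, 1, 2, 2) = (2, 3, 2, 5)
  W1 needs (2, 1, 1, 5) <= (2, 3, 2, 5) -> finishes; pool += (0, 1, 1, 0) = (2, 4, 3, 5)
  W2 still needs (3, 1, 3, 1) but only (2, 4, 3, 5) is free — short on type-C units
  W3 still needs (1, 1, 2, 6) but only (2, 4, 3, 5) is free — short on type-A units
  W9 still needs (3, 0, 3, 5) but only (2, 4, 3, 5) is free — short on type-C units
Processes that could never finish after the grant: W2, W3 and W9.


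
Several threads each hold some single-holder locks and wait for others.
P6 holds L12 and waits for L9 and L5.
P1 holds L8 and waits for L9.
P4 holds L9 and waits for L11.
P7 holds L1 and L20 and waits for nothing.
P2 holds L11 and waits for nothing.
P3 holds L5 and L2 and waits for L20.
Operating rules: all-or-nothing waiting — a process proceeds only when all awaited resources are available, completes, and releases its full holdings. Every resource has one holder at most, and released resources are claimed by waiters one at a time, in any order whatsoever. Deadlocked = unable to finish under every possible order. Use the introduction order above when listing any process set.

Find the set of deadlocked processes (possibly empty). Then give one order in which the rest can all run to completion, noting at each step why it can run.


The deadlocked set is empty.
Key observation: no waiting chain loops back on itself — every chain ends at a process that waits on nothing, so everyone eventually runs.
One completion order for the rest: P2, P7, P4, P1, P3, P6.
Walking it through:
  P2 waits on nothing -> runs at once and releases L11
  P7 waits on nothing -> runs at once and releases L1 and L20
  P4: everything it awaited (L11) is free; runs, freeing L9
  P1: everything it awaited (L9) is free; runs, freeing L8
  P3: everything it awaited (L20) is free; runs, freeing L5 and L2
  P6: everything it awaited (L9 and L5) is free; runs, freeing L12


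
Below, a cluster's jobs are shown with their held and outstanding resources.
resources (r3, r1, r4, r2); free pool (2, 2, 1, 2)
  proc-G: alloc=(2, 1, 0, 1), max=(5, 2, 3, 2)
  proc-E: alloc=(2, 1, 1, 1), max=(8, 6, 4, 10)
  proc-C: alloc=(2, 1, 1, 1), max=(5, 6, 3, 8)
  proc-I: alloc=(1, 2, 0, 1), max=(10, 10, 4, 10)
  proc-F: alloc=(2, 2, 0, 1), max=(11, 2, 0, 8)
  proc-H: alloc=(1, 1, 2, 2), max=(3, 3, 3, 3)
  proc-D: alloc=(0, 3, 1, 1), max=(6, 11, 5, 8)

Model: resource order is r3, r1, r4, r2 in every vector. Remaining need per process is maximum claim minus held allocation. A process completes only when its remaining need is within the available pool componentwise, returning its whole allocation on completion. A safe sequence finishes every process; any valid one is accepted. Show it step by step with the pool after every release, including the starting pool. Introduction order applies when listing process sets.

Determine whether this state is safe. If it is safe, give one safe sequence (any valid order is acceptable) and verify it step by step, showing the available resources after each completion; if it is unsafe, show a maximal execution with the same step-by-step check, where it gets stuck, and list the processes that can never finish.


UNSAFE — no complete ordering exists.
Key observation: after proc-H, proc-G complete, (5, 4, 3, 5) is the best the pool ever gets, yet each leftover process wants more r2.
Going as far as possible: proc-H, proc-G; after that, nothing fits. Check, step by step:
  pool = (2, 2, 1, 2)
  proc-H: need (2, 2, 1, 1) fits (2, 2, 1, 2); releases (1, 1, 2, 2), pool now (3, 3, 3, 4)
  proc-G: need (3, 1, 3, 1) fits (3, 3, 3, 4); releases (2, 1, 0, 1), pool now (5, 4, 3, 5)
  proc-E still needs (6, 5, 3, 9) but only (5, 4, 3, 5) is free — short on r3, r1 and r2
  proc-C still needs (3, 5, 2, 7) but only (5, 4, 3, 5) is free — short on r1 and r2
  proc-I still needs (9, 8, 4, 9) but only (5, 4, 3, 5) is free — short on r3, r1, r4 and r2
  proc-F still needs (9, 0, 0, 7) but only (5, 4, 3, 5) is free — short on r3 and r2
  proc-D still needs (6, 8, 4, 7) but only (5, 4, 3, 5) is free — short on r3, r1, r4 and r2
Processes that can never finish: proc-E, proc-C, proc-I, proc-F and proc-D.


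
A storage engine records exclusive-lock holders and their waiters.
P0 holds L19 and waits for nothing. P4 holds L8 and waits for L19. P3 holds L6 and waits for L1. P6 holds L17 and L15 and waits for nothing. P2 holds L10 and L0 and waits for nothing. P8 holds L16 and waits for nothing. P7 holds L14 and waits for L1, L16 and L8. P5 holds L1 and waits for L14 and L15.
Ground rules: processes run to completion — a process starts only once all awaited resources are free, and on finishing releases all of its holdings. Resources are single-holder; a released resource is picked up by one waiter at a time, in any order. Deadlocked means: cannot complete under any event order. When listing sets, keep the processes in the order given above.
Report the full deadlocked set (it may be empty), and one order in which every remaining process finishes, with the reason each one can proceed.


Deadlocked: P3, P7 and P5.
Key observation: the cycle P5 -> P7 -> P5 can never break — each member waits on the next; P3 waits into the deadlock from upstream.
The rest can finish in the order P2, P8, P0, P4, P6.
Step-by-step check:
  P2: no waits; runs immediately, freeing L10 and L0
  P8: no waits; runs immediately, freeing L16
  P0: no waits; runs immediately, freeing L19
  P4: everything it awaited (L19) is free; runs, freeing L8
  P6: no waits; runs immediately, freeing L17 and L15


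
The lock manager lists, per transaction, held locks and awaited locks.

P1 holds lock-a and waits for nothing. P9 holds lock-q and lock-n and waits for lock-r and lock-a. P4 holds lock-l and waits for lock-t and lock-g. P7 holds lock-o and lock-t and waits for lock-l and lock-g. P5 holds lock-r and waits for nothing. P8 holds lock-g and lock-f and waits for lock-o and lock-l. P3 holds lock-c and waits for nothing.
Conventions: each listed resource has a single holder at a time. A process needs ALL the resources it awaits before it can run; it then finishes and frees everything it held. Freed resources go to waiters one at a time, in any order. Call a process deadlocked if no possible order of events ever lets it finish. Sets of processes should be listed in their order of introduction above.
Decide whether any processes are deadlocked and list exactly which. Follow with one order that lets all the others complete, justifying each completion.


Deadlocked set: P4, P7 and P8.
Key observation: nobody on the ring P4 -> P7 -> P4 can start until another member finishes, which never happens; P8 is caught in further circular waits.
One completion order for the rest: P3, P1, P5, P9.
Check, step by step:
  P3: no waits; runs immediately, freeing lock-c
  P1: no waits; runs immediately, freeing lock-a
  P5: no waits; runs immediately, freeing lock-r
  P9: everything it awaited (lock-r and lock-a) is free; runs, freeing lock-q and lock-n


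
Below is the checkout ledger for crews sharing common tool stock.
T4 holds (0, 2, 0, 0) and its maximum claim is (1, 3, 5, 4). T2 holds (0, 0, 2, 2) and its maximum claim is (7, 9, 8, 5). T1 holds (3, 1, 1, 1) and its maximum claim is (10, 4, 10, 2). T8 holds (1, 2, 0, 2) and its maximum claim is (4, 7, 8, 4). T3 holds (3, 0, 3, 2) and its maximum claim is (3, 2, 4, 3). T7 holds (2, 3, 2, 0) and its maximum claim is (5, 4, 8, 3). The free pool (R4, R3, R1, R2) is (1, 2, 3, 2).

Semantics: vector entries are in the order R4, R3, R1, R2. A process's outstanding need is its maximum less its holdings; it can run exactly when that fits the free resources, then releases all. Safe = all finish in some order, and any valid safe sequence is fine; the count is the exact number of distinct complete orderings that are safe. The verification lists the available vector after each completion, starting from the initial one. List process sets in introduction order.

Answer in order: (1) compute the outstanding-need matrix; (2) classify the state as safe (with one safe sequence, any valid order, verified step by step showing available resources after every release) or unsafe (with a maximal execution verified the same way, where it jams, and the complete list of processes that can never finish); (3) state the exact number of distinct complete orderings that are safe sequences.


(1) Outstanding need per process (order R4, R3, R1, R2):
  T4: (1, 1, 5, 4)
  T2: (7, 9, 6, 3)
  T1: (7, 3, 9, 1)
  T8: (3, 5, 8, 2)
  T3: (0, 2, 1, 1)
  T7: (3, 1, 6, 3)
(2) The state is SAFE; one workable sequence: T3, T7, T8, T4, T2, T1.
Key observation: at T3 the run first touches a limit — (0, 2, 1, 1) against (1, 2, 3, 2), exact on a resource it actually requests.
Step-by-step check:
  pool = (1, 2, 3, 2)
  run T3 (needs (0, 2, 1, 1), free (1, 2, 3, 2)); after release of (3, 0, 3, 2) the pool is (4, 2, 6, 4)
  run T7 (needs (3, 1, 6, 3), free (4, 2, 6, 4)); after release of (2, 3, 2, 0) the pool is (6, 5, 8, 4)
  run T8 (needs (3, 5, 8, 2), free (6, 5, 8, 4)); after release of (1, 2, 0, 2) the pool is (7, 7, 8, 6)
  run T4 (needs (1, 1, 5, 4), free (7, 7, 8, 6)); after release of (0, 2, 0, 0) the pool is (7, 9, 8, 6)
  run T2 (needs (7, 9, 6, 3), free (7, 9, 8, 6)); after release of (0, 0, 2, 2) the pool is (7, 9, 10, 8)
  run T1 (needs (7, 3, 9, 1), free (7, 9, 10, 8)); after release of (3, 1, 1, 1) the pool is (10, 10, 11, 9)
(3) Exactly 3 of the possible complete orderings are safe sequences.
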